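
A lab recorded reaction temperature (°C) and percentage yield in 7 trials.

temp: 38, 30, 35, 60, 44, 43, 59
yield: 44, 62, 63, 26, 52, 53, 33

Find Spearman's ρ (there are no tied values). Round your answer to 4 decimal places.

-0.8571

Rank temp: 3, 1, 2, 7, 5, 4, 6
Rank yield: 3, 6, 7, 1, 4, 5, 2
d = rank(temp) − rank(yield): 0, -5, -5, 6, 1, -1, 4; Σd² = 104
ρ = 1 − 6Σd² / [n(n²−1)] = 1 − 6×104 / (7×48) = 1 − 624/336 ≈ -0.8571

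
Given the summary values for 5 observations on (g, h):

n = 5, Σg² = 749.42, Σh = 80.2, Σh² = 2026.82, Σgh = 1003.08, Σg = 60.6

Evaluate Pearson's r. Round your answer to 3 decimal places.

r = (nΣgh − ΣgΣh) / √[(nΣg² − (Σg)²)(nΣh² − (Σh)²)]
Numerator: 5×1003.08 − 60.6×80.2 = 155.28
Denominator: √[(3747.1 − 3672.36)(10134.1 − 6432.04)] = √[74.74 × 3702.06] = 526.0152
r = 155.28 / 526.0152 ≈ 0.295

0.295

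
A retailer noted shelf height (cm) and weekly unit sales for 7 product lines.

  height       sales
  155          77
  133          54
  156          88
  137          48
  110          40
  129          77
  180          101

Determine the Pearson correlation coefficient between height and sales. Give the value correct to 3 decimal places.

n = 7, Σx = 1000, Σy = 485, Σx² = 145960, Σy² = 36623, Σxy = 71934
nΣxy − ΣxΣy = 503538 − 485000 = 18538
nΣx² − (Σx)² = 1021720 − 1000000 = 21720; nΣy² − (Σy)² = 256361 − 235225 = 21136
r = 18538 / √(21720 × 21136) = 18538 / 21426.0104 ≈ 0.865

0.865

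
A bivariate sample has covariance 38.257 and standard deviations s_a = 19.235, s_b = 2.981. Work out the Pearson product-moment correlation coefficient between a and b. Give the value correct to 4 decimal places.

0.6672

r = Cov(a,b) / (s_a · s_b) = 38.257 / (19.235 × 2.981)
  = 38.257 / 57.3395 ≈ 0.6672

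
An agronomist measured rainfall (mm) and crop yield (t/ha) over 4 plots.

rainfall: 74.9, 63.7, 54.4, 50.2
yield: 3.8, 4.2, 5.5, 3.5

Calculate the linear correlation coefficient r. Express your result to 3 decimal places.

n = 4, Σx = 243.2, Σy = 17, Σx² = 15147.1, Σy² = 74.58, Σxy = 1027.06
nΣxy − ΣxΣy = 4108.24 − 4134.4 = -26.16
nΣx² − (Σx)² = 60588.4 − 59146.24 = 1442.16; nΣy² − (Σy)² = 298.32 − 289 = 9.32
r = -26.16 / √(1442.16 × 9.32) = -26.16 / 115.9350 ≈ -0.226

-0.226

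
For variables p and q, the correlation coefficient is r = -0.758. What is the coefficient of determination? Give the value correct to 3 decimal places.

0.575

r² = (-0.758)² = 0.575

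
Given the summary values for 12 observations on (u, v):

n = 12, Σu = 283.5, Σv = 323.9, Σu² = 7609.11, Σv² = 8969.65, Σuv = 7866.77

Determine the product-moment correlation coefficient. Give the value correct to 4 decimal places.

r = (nΣuv − ΣuΣv) / √[(nΣu² − (Σu)²)(nΣv² − (Σv)²)]
Numerator: 12×7866.77 − 283.5×323.9 = 2575.59
Denominator: √[(91309.32 − 80372.25)(107635.8 − 104911.21)] = √[10937.07 × 2724.59] = 5458.8489
r = 2575.59 / 5458.8489 ≈ 0.4718

0.4718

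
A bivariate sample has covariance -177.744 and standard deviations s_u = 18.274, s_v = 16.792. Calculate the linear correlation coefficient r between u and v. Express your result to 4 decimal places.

-0.5792

r = Cov(u,v) / (s_u · s_v) = -177.744 / (18.274 × 16.792)
  = -177.744 / 306.8570 ≈ -0.5792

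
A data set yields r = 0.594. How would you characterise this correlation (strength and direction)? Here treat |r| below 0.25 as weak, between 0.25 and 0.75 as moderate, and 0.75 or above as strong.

r = 0.594 > 0 so the relationship is positive.
|r| = 0.594, which falls in the moderate range.

moderate positive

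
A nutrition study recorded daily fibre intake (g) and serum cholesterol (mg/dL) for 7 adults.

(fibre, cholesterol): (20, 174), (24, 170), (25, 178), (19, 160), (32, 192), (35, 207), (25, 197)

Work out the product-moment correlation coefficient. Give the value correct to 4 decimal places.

0.8551

n = 7, Σx = 180, Σy = 1278, Σx² = 4836, Σy² = 234982, Σxy = 33364
nΣxy − ΣxΣy = 233548 − 230040 = 3508
nΣx² − (Σx)² = 33852 − 32400 = 1452; nΣy² − (Σy)² = 1644874 − 1633284 = 11590
r = 3508 / √(1452 × 11590) = 3508 / 4102.2774 ≈ 0.8551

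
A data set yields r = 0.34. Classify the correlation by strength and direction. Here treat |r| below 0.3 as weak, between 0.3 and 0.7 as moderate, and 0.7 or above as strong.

moderate positive

r = 0.34 > 0 so the relationship is positive.
|r| = 0.34, which falls in the moderate range.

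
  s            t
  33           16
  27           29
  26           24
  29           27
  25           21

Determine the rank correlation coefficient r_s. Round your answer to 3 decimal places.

-0.100

Rank s: 5, 3, 2, 4, 1
Rank t: 1, 5, 3, 4, 2
d = rank(s) − rank(t): 4, -2, -1, 0, -1; Σd² = 22
ρ = 1 − 6Σd² / [n(n²−1)] = 1 − 6×22 / (5×24) = 1 − 132/120 ≈ -0.100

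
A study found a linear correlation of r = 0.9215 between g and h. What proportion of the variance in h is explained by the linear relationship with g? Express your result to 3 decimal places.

r² = (0.9215)² = 0.849

0.849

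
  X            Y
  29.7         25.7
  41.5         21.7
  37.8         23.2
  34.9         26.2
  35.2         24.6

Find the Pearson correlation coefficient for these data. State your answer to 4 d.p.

n = 5, ΣX = 179.1, ΣY = 121.4, ΣX² = 6490.23, ΣY² = 2961.22, ΣXY = 4321.1
nΣXY − ΣXΣY = 21605.5 − 21742.74 = -137.24
nΣX² − (ΣX)² = 32451.15 − 32076.81 = 374.34; nΣY² − (ΣY)² = 14806.1 − 14737.96 = 68.14
r = -137.24 / √(374.34 × 68.14) = -137.24 / 159.7108 ≈ -0.8593

-0.8593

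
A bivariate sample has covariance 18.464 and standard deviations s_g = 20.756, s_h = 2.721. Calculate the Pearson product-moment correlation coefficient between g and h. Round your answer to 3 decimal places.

0.327

r = Cov(g,h) / (s_g · s_h) = 18.464 / (20.756 × 2.721)
  = 18.464 / 56.4771 ≈ 0.327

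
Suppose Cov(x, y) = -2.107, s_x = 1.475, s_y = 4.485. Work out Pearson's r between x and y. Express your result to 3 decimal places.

-0.319

r = Cov(x,y) / (s_x · s_y) = -2.107 / (1.475 × 4.485)
  = -2.107 / 6.6154 ≈ -0.319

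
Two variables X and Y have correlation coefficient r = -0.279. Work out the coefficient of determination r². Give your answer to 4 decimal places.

r² = (-0.279)² = 0.0778

0.0778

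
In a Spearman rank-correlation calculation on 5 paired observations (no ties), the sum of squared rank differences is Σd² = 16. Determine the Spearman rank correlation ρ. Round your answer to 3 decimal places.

0.200

ρ = 1 − 6Σd² / [n(n²−1)] = 1 − 6×16 / (5×24)
  = 1 − 96/120 = 1 − 0.8000 ≈ 0.200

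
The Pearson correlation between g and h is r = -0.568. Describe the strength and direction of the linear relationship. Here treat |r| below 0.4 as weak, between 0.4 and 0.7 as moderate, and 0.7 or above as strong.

r = -0.568 < 0 so the relationship is negative.
|r| = 0.568, which falls in the moderate range.

moderate negative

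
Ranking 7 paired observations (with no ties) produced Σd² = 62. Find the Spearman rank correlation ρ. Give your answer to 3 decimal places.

ρ = 1 − 6Σd² / [n(n²−1)] = 1 − 6×62 / (7×48)
  = 1 − 372/336 = 1 − 1.1071 ≈ -0.107

-0.107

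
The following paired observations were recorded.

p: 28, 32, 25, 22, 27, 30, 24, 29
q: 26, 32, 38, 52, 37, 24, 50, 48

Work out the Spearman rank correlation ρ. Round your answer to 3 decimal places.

Rank p: 5, 8, 3, 1, 4, 7, 2, 6
Rank q: 2, 3, 5, 8, 4, 1, 7, 6
d = rank(p) − rank(q): 3, 5, -2, -7, 0, 6, -5, 0; Σd² = 148
ρ = 1 − 6Σd² / [n(n²−1)] = 1 − 6×148 / (8×63) = 1 − 888/504 ≈ -0.762

-0.762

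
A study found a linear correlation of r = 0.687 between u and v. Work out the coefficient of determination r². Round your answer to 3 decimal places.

r² = (0.687)² = 0.472

0.472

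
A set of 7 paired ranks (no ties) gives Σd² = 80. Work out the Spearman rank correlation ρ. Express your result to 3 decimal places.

-0.429

ρ = 1 − 6Σd² / [n(n²−1)] = 1 − 6×80 / (7×48)
  = 1 − 480/336 = 1 − 1.4286 ≈ -0.429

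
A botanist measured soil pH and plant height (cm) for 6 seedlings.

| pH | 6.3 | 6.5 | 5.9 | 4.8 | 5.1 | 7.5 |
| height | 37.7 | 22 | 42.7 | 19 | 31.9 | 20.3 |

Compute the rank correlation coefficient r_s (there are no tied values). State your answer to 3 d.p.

Rank pH: 4, 5, 3, 1, 2, 6
Rank height: 5, 3, 6, 1, 4, 2
d = rank(pH) − rank(height): -1, 2, -3, 0, -2, 4; Σd² = 34
ρ = 1 − 6Σd² / [n(n²−1)] = 1 − 6×34 / (6×35) = 1 − 204/210 ≈ 0.029

0.029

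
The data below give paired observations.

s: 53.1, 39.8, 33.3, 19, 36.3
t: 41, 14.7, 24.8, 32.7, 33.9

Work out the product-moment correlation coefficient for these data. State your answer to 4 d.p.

0.2032

n = 5, Σs = 181.5, Σt = 147.1, Σs² = 7191.23, Σt² = 4730.63, Σst = 5439.87
nΣst − ΣsΣt = 27199.35 − 26698.65 = 500.7
nΣs² − (Σs)² = 35956.15 − 32942.25 = 3013.9; nΣt² − (Σt)² = 23653.15 − 21638.41 = 2014.74
r = 500.7 / √(3013.9 × 2014.74) = 500.7 / 2464.1885 ≈ 0.2032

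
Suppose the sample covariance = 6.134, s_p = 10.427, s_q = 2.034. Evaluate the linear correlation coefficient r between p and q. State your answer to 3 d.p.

r = Cov(p,q) / (s_p · s_q) = 6.134 / (10.427 × 2.034)
  = 6.134 / 21.2085 ≈ 0.289

0.289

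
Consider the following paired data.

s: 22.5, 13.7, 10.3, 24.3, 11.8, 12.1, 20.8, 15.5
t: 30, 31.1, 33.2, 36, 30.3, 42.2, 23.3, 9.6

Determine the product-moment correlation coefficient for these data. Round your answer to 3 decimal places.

n = 8, Σs = 131, Σt = 235.7, Σs² = 2349.06, Σt² = 7599.43, Σst = 3819.43
nΣst − ΣsΣt = 30555.44 − 30876.7 = -321.26
nΣs² − (Σs)² = 18792.48 − 17161 = 1631.48; nΣt² − (Σt)² = 60795.44 − 55554.49 = 5240.95
r = -321.26 / √(1631.48 × 5240.95) = -321.26 / 2924.1247 ≈ -0.110

-0.110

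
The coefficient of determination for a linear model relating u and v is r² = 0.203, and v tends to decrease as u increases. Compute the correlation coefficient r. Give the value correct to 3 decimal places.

|r| = √0.203 = 0.451
The association is negative, so r = −0.451.

-0.451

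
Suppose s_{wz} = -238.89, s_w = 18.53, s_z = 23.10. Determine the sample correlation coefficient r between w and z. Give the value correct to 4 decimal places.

r = Cov(w,z) / (s_w · s_z) = -238.89 / (18.53 × 23.10)
  = -238.89 / 428.0430 ≈ -0.5581

-0.5581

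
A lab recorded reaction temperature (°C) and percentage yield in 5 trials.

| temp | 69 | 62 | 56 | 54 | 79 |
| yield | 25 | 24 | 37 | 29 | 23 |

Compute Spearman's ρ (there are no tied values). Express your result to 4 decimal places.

-0.8000

Rank temp: 4, 3, 2, 1, 5
Rank yield: 3, 2, 5, 4, 1
d = rank(temp) − rank(yield): 1, 1, -3, -3, 4; Σd² = 36
ρ = 1 − 6Σd² / [n(n²−1)] = 1 − 6×36 / (5×24) = 1 − 216/120 ≈ -0.8000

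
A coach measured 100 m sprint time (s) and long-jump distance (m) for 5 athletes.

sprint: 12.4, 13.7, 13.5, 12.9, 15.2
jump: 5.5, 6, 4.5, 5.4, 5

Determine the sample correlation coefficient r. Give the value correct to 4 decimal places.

n = 5, Σx = 67.7, Σy = 26.4, Σx² = 921.15, Σy² = 140.66, Σxy = 356.81
nΣxy − ΣxΣy = 1784.05 − 1787.28 = -3.23
nΣx² − (Σx)² = 4605.75 − 4583.29 = 22.46; nΣy² − (Σy)² = 703.3 − 696.96 = 6.34
r = -3.23 / √(22.46 × 6.34) = -3.23 / 11.9330 ≈ -0.2707

-0.2707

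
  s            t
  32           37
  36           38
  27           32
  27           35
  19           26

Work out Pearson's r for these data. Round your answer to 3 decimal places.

n = 5, Σs = 141, Σt = 168, Σs² = 4139, Σt² = 5738, Σst = 4855
nΣst − ΣsΣt = 24275 − 23688 = 587
nΣs² − (Σs)² = 20695 − 19881 = 814; nΣt² − (Σt)² = 28690 − 28224 = 466
r = 587 / √(814 × 466) = 587 / 615.8928 ≈ 0.953

0.953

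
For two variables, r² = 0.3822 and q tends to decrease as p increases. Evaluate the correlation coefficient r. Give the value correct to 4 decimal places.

|r| = √0.3822 = 0.6182
The association is negative, so r = −0.6182.

-0.6182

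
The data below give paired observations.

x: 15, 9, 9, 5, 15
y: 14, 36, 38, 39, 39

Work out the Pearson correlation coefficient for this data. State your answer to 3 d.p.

n = 5, Σx = 53, Σy = 166, Σx² = 637, Σy² = 5978, Σxy = 1656
nΣxy − ΣxΣy = 8280 − 8798 = -518
nΣx² − (Σx)² = 3185 − 2809 = 376; nΣy² − (Σy)² = 29890 − 27556 = 2334
r = -518 / √(376 × 2334) = -518 / 936.7945 ≈ -0.553

-0.553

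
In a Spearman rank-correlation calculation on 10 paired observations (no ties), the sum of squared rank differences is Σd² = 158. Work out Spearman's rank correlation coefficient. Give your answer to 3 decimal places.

ρ = 1 − 6Σd² / [n(n²−1)] = 1 − 6×158 / (10×99)
  = 1 − 948/990 = 1 − 0.9576 ≈ 0.042

0.042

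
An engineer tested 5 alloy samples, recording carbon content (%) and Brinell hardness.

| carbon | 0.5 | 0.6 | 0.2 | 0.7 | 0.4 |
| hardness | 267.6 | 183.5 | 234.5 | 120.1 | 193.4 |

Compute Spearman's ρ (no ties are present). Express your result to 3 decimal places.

Rank carbon: 3, 4, 1, 5, 2
Rank hardness: 5, 2, 4, 1, 3
d = rank(carbon) − rank(hardness): -2, 2, -3, 4, -1; Σd² = 34
ρ = 1 − 6Σd² / [n(n²−1)] = 1 − 6×34 / (5×24) = 1 − 204/120 ≈ -0.700

-0.700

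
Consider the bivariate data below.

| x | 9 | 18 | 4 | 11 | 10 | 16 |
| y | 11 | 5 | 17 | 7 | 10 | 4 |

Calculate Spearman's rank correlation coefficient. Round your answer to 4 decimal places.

Rank x: 2, 6, 1, 4, 3, 5
Rank y: 5, 2, 6, 3, 4, 1
d = rank(x) − rank(y): -3, 4, -5, 1, -1, 4; Σd² = 68
ρ = 1 − 6Σd² / [n(n²−1)] = 1 − 6×68 / (6×35) = 1 − 408/210 ≈ -0.9429

-0.9429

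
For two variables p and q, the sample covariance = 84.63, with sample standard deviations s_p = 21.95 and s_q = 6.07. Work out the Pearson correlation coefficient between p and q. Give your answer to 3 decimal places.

0.635

r = Cov(p,q) / (s_p · s_q) = 84.63 / (21.95 × 6.07)
  = 84.63 / 133.2365 ≈ 0.635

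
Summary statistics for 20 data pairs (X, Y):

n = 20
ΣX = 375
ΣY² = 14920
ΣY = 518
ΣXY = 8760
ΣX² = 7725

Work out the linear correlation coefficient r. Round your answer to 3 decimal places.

r = (nΣXY − ΣXΣY) / √[(nΣX² − (ΣX)²)(nΣY² − (ΣY)²)]
Numerator: 20×8760 − 375×518 = -19050
Denominator: √[(154500 − 140625)(298400 − 268324)] = √[13875 × 30076] = 20428.0322
r = -19050 / 20428.0322 ≈ -0.933

-0.933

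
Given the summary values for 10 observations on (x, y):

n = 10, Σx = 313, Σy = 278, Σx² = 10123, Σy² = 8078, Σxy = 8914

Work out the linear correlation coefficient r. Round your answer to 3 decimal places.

0.630

r = (nΣxy − ΣxΣy) / √[(nΣx² − (Σx)²)(nΣy² − (Σy)²)]
Numerator: 10×8914 − 313×278 = 2126
Denominator: √[(101230 − 97969)(80780 − 77284)] = √[3261 × 3496] = 3376.4561
r = 2126 / 3376.4561 ≈ 0.630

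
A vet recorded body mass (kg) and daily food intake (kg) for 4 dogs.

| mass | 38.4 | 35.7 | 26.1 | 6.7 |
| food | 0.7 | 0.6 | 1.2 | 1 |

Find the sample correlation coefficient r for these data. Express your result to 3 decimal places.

-0.609

n = 4, Σx = 106.9, Σy = 3.5, Σx² = 3475.15, Σy² = 3.29, Σxy = 86.32
nΣxy − ΣxΣy = 345.28 − 374.15 = -28.87
nΣx² − (Σx)² = 13900.6 − 11427.61 = 2472.99; nΣy² − (Σy)² = 13.16 − 12.25 = 0.91
r = -28.87 / √(2472.99 × 0.91) = -28.87 / 47.4386 ≈ -0.609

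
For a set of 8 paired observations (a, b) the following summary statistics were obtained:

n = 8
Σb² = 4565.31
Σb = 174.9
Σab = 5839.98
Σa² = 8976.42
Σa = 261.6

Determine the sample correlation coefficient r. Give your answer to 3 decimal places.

r = (nΣab − ΣaΣb) / √[(nΣa² − (Σa)²)(nΣb² − (Σb)²)]
Numerator: 8×5839.98 − 261.6×174.9 = 966
Denominator: √[(71811.36 − 68434.56)(36522.48 − 30590.01)] = √[3376.8 × 5932.47] = 4475.7977
r = 966 / 4475.7977 ≈ 0.216

0.216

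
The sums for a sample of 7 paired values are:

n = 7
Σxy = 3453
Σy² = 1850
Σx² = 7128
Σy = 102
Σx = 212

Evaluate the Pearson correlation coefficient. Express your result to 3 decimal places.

r = (nΣxy − ΣxΣy) / √[(nΣx² − (Σx)²)(nΣy² − (Σy)²)]
Numerator: 7×3453 − 212×102 = 2547
Denominator: √[(49896 − 44944)(12950 − 10404)] = √[4952 × 2546] = 3550.7453
r = 2547 / 3550.7453 ≈ 0.717

0.717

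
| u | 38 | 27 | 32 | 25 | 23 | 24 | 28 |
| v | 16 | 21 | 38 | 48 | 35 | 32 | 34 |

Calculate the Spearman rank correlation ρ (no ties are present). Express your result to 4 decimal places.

-0.3214

Rank u: 7, 4, 6, 3, 1, 2, 5
Rank v: 1, 2, 6, 7, 5, 3, 4
d = rank(u) − rank(v): 6, 2, 0, -4, -4, -1, 1; Σd² = 74
ρ = 1 − 6Σd² / [n(n²−1)] = 1 − 6×74 / (7×48) = 1 − 444/336 ≈ -0.3214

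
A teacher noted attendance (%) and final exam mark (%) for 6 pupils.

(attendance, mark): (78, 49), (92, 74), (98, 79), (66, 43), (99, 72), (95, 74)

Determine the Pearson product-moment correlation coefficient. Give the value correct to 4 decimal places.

n = 6, Σx = 528, Σy = 391, Σx² = 47334, Σy² = 26627, Σxy = 35368
nΣxy − ΣxΣy = 212208 − 206448 = 5760
nΣx² − (Σx)² = 284004 − 278784 = 5220; nΣy² − (Σy)² = 159762 − 152881 = 6881
r = 5760 / √(5220 × 6881) = 5760 / 5993.2312 ≈ 0.9611

0.9611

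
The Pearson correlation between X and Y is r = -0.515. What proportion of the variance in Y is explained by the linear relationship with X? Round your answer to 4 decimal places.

0.2652

r² = (-0.515)² = 0.2652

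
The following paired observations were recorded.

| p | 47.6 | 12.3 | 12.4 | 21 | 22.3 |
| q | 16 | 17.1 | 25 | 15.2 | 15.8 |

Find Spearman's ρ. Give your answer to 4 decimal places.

Rank p: 5, 1, 2, 3, 4
Rank q: 3, 4, 5, 1, 2
d = rank(p) − rank(q): 2, -3, -3, 2, 2; Σd² = 30
ρ = 1 − 6Σd² / [n(n²−1)] = 1 − 6×30 / (5×24) = 1 − 180/120 ≈ -0.5000

-0.5000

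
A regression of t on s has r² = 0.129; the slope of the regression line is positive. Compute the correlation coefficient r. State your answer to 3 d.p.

|r| = √0.129 = 0.359
The association is positive, so r = 0.359.

0.359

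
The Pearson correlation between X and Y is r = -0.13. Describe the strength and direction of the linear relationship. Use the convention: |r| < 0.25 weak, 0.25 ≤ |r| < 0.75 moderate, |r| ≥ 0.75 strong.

weak negative

r = -0.13 < 0 so the relationship is negative.
|r| = 0.13, which falls in the weak range.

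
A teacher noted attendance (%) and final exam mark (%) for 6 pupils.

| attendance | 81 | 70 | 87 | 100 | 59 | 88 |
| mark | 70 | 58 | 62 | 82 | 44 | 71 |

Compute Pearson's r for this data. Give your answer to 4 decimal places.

n = 6, Σx = 485, Σy = 387, Σx² = 40255, Σy² = 25809, Σxy = 32168
nΣxy − ΣxΣy = 193008 − 187695 = 5313
nΣx² − (Σx)² = 241530 − 235225 = 6305; nΣy² − (Σy)² = 154854 − 149769 = 5085
r = 5313 / √(6305 × 5085) = 5313 / 5662.2367 ≈ 0.9383

0.9383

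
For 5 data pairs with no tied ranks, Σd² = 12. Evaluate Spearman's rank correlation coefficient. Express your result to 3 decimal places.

ρ = 1 − 6Σd² / [n(n²−1)] = 1 − 6×12 / (5×24)
  = 1 − 72/120 = 1 − 0.6000 ≈ 0.400

0.400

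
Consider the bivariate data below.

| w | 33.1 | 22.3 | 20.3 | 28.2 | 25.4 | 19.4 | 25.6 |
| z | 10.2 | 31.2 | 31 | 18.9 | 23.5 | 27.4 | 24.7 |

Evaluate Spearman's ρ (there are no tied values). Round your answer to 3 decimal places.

-0.821

Rank w: 7, 3, 2, 6, 4, 1, 5
Rank z: 1, 7, 6, 2, 3, 5, 4
d = rank(w) − rank(z): 6, -4, -4, 4, 1, -4, 1; Σd² = 102
ρ = 1 − 6Σd² / [n(n²−1)] = 1 − 6×102 / (7×48) = 1 − 612/336 ≈ -0.821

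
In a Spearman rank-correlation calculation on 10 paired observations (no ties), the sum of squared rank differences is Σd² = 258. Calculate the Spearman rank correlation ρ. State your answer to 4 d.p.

-0.5636

ρ = 1 − 6Σd² / [n(n²−1)] = 1 − 6×258 / (10×99)
  = 1 − 1548/990 = 1 − 1.56364 ≈ -0.5636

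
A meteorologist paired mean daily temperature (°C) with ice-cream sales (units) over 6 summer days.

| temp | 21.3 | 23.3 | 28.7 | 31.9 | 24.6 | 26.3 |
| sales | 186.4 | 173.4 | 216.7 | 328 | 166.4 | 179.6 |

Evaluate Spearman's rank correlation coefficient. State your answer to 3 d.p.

Rank temp: 1, 2, 5, 6, 3, 4
Rank sales: 4, 2, 5, 6, 1, 3
d = rank(temp) − rank(sales): -3, 0, 0, 0, 2, 1; Σd² = 14
ρ = 1 − 6Σd² / [n(n²−1)] = 1 − 6×14 / (6×35) = 1 − 84/210 ≈ 0.600

0.600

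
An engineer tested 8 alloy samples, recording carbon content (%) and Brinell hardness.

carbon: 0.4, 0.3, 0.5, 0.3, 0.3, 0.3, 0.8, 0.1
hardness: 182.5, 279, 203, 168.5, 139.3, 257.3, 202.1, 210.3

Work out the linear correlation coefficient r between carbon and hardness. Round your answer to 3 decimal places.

-0.081

n = 8, Σx = 3, Σy = 1642, Σx² = 1.42, Σy² = 351426.78, Σxy = 610.44
nΣxy − ΣxΣy = 4883.52 − 4926 = -42.48
nΣx² − (Σx)² = 11.36 − 9 = 2.36; nΣy² − (Σy)² = 2811414.24 − 2696164 = 115250.24
r = -42.48 / √(2.36 × 115250.24) = -42.48 / 521.5271 ≈ -0.081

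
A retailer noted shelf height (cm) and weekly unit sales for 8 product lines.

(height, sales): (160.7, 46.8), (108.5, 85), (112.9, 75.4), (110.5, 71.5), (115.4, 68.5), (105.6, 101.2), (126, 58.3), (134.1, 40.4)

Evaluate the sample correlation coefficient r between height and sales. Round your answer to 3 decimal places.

n = 8, Σx = 973.7, Σy = 547.1, Σx² = 120880.73, Σy² = 40177.39, Σxy = 64511.73
nΣxy − ΣxΣy = 516093.84 − 532711.27 = -16617.43
nΣx² − (Σx)² = 967045.84 − 948091.69 = 18954.15; nΣy² − (Σy)² = 321419.12 − 299318.41 = 22100.71
r = -16617.43 / √(18954.15 × 22100.71) = -16617.43 / 20467.0509 ≈ -0.812

-0.812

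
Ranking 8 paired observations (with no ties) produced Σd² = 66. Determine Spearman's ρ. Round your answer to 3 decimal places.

0.214

ρ = 1 − 6Σd² / [n(n²−1)] = 1 − 6×66 / (8×63)
  = 1 − 396/504 = 1 − 0.7857 ≈ 0.214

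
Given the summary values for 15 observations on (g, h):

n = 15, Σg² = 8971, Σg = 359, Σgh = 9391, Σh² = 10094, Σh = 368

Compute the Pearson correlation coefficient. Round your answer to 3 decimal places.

r = (nΣgh − ΣgΣh) / √[(nΣg² − (Σg)²)(nΣh² − (Σh)²)]
Numerator: 15×9391 − 359×368 = 8753
Denominator: √[(134565 − 128881)(151410 − 135424)] = √[5684 × 15986] = 9532.2833
r = 8753 / 9532.2833 ≈ 0.918

0.918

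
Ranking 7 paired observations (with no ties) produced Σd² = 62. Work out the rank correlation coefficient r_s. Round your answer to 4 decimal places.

-0.1071

ρ = 1 − 6Σd² / [n(n²−1)] = 1 − 6×62 / (7×48)
  = 1 − 372/336 = 1 − 1.10714 ≈ -0.1071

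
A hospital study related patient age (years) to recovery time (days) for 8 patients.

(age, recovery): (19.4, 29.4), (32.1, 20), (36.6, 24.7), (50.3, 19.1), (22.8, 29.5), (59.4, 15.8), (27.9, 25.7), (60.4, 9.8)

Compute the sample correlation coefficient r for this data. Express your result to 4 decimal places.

n = 8, Σx = 308.9, Σy = 174, Σx² = 13751.19, Σy² = 4115.68, Σxy = 5997.18
nΣxy − ΣxΣy = 47977.44 − 53748.6 = -5771.16
nΣx² − (Σx)² = 110009.52 − 95419.21 = 14590.31; nΣy² − (Σy)² = 32925.44 − 30276 = 2649.44
r = -5771.16 / √(14590.31 × 2649.44) = -5771.16 / 6217.4071 ≈ -0.9282

-0.9282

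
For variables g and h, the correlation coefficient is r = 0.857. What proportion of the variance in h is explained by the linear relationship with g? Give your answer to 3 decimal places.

0.734

r² = (0.857)² = 0.734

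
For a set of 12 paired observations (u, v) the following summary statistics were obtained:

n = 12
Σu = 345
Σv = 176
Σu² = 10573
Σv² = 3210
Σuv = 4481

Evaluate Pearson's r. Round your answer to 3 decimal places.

r = (nΣuv − ΣuΣv) / √[(nΣu² − (Σu)²)(nΣv² − (Σv)²)]
Numerator: 12×4481 − 345×176 = -6948
Denominator: √[(126876 − 119025)(38520 − 30976)] = √[7851 × 7544] = 7695.9693
r = -6948 / 7695.9693 ≈ -0.903

-0.903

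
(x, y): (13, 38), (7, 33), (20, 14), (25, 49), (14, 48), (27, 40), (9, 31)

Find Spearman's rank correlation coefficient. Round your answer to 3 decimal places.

Rank x: 3, 1, 5, 6, 4, 7, 2
Rank y: 4, 3, 1, 7, 6, 5, 2
d = rank(x) − rank(y): -1, -2, 4, -1, -2, 2, 0; Σd² = 30
ρ = 1 − 6Σd² / [n(n²−1)] = 1 − 6×30 / (7×48) = 1 − 180/336 ≈ 0.464

0.464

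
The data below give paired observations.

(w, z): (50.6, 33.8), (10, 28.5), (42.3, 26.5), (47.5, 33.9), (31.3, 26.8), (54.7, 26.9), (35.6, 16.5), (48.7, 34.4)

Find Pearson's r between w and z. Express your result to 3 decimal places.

0.313

n = 8, Σw = 320.7, Σz = 227.3, Σw² = 14316.73, Σz² = 6703.61, Σwz = 9299.43
nΣwz − ΣwΣz = 74395.44 − 72895.11 = 1500.33
nΣw² − (Σw)² = 114533.84 − 102848.49 = 11685.35; nΣz² − (Σz)² = 53628.88 − 51665.29 = 1963.59
r = 1500.33 / √(11685.35 × 1963.59) = 1500.33 / 4790.1186 ≈ 0.313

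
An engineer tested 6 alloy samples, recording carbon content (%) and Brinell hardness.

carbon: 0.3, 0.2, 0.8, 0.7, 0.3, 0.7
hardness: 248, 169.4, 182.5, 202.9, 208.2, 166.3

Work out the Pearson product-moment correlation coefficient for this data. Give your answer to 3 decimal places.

n = 6, Σx = 3, Σy = 1177.3, Σx² = 1.84, Σy² = 235677.95, Σxy = 575.18
nΣxy − ΣxΣy = 3451.08 − 3531.9 = -80.82
nΣx² − (Σx)² = 11.04 − 9 = 2.04; nΣy² − (Σy)² = 1414067.7 − 1386035.29 = 28032.41
r = -80.82 / √(2.04 × 28032.41) = -80.82 / 239.1362 ≈ -0.338

-0.338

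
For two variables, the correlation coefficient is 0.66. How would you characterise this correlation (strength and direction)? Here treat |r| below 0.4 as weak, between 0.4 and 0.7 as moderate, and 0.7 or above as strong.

r = 0.66 > 0 so the relationship is positive.
|r| = 0.66, which falls in the moderate range.

moderate positive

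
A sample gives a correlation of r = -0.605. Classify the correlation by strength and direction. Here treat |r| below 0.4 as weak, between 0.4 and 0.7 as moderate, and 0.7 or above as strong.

moderate negative

r = -0.605 < 0 so the relationship is negative.
|r| = 0.605, which falls in the moderate range.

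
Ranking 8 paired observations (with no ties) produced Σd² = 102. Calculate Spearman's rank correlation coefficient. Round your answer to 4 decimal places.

-0.2143

ρ = 1 − 6Σd² / [n(n²−1)] = 1 − 6×102 / (8×63)
  = 1 − 612/504 = 1 − 1.21429 ≈ -0.2143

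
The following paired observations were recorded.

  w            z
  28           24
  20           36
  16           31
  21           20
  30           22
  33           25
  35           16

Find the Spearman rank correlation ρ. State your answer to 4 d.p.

Rank w: 4, 2, 1, 3, 5, 6, 7
Rank z: 4, 7, 6, 2, 3, 5, 1
d = rank(w) − rank(z): 0, -5, -5, 1, 2, 1, 6; Σd² = 92
ρ = 1 − 6Σd² / [n(n²−1)] = 1 − 6×92 / (7×48) = 1 − 552/336 ≈ -0.6429

-0.6429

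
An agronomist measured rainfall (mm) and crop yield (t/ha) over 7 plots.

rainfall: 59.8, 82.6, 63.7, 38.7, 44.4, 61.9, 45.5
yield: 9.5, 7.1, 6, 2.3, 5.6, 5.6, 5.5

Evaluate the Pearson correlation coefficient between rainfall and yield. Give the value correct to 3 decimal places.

0.590

n = 7, Σx = 396.6, Σy = 41.6, Σx² = 23827.4, Σy² = 274.92, Σxy = 2471.3
nΣxy − ΣxΣy = 17299.1 − 16498.56 = 800.54
nΣx² − (Σx)² = 166791.8 − 157291.56 = 9500.24; nΣy² − (Σy)² = 1924.44 − 1730.56 = 193.88
r = 800.54 / √(9500.24 × 193.88) = 800.54 / 1357.1686 ≈ 0.590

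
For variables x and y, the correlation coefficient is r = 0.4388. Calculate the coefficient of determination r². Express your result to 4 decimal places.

r² = (0.4388)² = 0.1925

0.1925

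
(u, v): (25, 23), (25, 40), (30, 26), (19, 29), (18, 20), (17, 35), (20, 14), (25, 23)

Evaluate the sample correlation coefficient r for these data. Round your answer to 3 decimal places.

0.065

n = 8, Σu = 179, Σv = 210, Σu² = 4149, Σv² = 5996, Σuv = 4716
nΣuv − ΣuΣv = 37728 − 37590 = 138
nΣu² − (Σu)² = 33192 − 32041 = 1151; nΣv² − (Σv)² = 47968 − 44100 = 3868
r = 138 / √(1151 × 3868) = 138 / 2109.9924 ≈ 0.065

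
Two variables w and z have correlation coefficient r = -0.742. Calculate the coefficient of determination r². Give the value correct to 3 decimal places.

0.551

r² = (-0.742)² = 0.551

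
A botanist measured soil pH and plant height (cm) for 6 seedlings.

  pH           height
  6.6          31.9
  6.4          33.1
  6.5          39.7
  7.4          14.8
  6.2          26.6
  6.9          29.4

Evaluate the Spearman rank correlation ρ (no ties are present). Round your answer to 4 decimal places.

-0.3714

Rank pH: 4, 2, 3, 6, 1, 5
Rank height: 4, 5, 6, 1, 2, 3
d = rank(pH) − rank(height): 0, -3, -3, 5, -1, 2; Σd² = 48
ρ = 1 − 6Σd² / [n(n²−1)] = 1 − 6×48 / (6×35) = 1 − 288/210 ≈ -0.3714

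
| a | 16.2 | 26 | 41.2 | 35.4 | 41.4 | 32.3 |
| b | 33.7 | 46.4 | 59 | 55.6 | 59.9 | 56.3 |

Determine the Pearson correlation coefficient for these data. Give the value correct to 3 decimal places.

0.971

n = 6, Σa = 192.5, Σb = 310.9, Σa² = 6646.29, Σb² = 16618.71, Σab = 10449.73
nΣab − ΣaΣb = 62698.38 − 59848.25 = 2850.13
nΣa² − (Σa)² = 39877.74 − 37056.25 = 2821.49; nΣb² − (Σb)² = 99712.26 − 96658.81 = 3053.45
r = 2850.13 / √(2821.49 × 3053.45) = 2850.13 / 2935.1795 ≈ 0.971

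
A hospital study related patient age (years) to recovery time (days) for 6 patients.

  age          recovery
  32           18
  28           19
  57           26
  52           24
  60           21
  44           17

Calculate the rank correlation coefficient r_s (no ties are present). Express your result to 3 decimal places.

0.600

Rank age: 2, 1, 5, 4, 6, 3
Rank recovery: 2, 3, 6, 5, 4, 1
d = rank(age) − rank(recovery): 0, -2, -1, -1, 2, 2; Σd² = 14
ρ = 1 − 6Σd² / [n(n²−1)] = 1 − 6×14 / (6×35) = 1 − 84/210 ≈ 0.600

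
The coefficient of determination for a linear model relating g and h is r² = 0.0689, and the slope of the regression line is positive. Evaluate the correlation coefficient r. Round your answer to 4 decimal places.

0.2625

|r| = √0.0689 = 0.2625
The association is positive, so r = 0.2625.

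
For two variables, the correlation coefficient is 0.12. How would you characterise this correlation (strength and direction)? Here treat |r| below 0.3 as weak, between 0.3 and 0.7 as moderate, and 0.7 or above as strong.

weak positive

r = 0.12 > 0 so the relationship is positive.
|r| = 0.12, which falls in the weak range.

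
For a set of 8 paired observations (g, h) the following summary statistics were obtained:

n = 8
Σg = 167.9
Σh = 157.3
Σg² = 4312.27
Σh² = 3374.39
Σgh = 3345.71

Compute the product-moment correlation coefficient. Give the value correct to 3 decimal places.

r = (nΣgh − ΣgΣh) / √[(nΣg² − (Σg)²)(nΣh² − (Σh)²)]
Numerator: 8×3345.71 − 167.9×157.3 = 355.01
Denominator: √[(34498.16 − 28190.41)(26995.12 − 24743.29)] = √[6307.75 × 2251.83] = 3768.8169
r = 355.01 / 3768.8169 ≈ 0.094

0.094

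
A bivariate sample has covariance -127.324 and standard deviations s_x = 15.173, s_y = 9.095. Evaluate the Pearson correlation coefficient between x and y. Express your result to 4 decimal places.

r = Cov(x,y) / (s_x · s_y) = -127.324 / (15.173 × 9.095)
  = -127.324 / 137.9984 ≈ -0.9226

-0.9226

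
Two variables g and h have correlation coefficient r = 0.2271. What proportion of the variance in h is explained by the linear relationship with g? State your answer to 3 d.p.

r² = (0.2271)² = 0.052

0.052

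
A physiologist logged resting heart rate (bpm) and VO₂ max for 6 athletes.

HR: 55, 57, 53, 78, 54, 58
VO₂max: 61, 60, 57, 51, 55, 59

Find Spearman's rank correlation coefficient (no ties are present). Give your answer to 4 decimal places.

Rank HR: 3, 4, 1, 6, 2, 5
Rank VO₂max: 6, 5, 3, 1, 2, 4
d = rank(HR) − rank(VO₂max): -3, -1, -2, 5, 0, 1; Σd² = 40
ρ = 1 − 6Σd² / [n(n²−1)] = 1 − 6×40 / (6×35) = 1 − 240/210 ≈ -0.1429

-0.1429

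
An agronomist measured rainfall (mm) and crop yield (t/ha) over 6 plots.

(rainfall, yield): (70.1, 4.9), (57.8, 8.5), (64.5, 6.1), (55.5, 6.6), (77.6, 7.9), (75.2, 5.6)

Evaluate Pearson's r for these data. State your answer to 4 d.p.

-0.2553

n = 6, Σx = 400.7, Σy = 39.6, Σx² = 27172.15, Σy² = 270.8, Σxy = 2628.7
nΣxy − ΣxΣy = 15772.2 − 15867.72 = -95.52
nΣx² − (Σx)² = 163032.9 − 160560.49 = 2472.41; nΣy² − (Σy)² = 1624.8 − 1568.16 = 56.64
r = -95.52 / √(2472.41 × 56.64) = -95.52 / 374.2156 ≈ -0.2553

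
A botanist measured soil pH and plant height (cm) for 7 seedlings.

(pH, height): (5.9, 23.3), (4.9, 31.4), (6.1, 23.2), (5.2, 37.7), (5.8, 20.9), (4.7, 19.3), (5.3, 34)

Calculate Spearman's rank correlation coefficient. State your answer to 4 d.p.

-0.0357

Rank pH: 6, 2, 7, 3, 5, 1, 4
Rank height: 4, 5, 3, 7, 2, 1, 6
d = rank(pH) − rank(height): 2, -3, 4, -4, 3, 0, -2; Σd² = 58
ρ = 1 − 6Σd² / [n(n²−1)] = 1 − 6×58 / (7×48) = 1 − 348/336 ≈ -0.0357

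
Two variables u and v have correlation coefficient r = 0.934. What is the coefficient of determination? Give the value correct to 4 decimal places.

0.8724

r² = (0.934)² = 0.8724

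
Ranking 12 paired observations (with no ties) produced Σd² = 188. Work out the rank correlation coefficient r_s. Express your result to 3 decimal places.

ρ = 1 − 6Σd² / [n(n²−1)] = 1 − 6×188 / (12×143)
  = 1 − 1128/1716 = 1 − 0.6573 ≈ 0.343

0.343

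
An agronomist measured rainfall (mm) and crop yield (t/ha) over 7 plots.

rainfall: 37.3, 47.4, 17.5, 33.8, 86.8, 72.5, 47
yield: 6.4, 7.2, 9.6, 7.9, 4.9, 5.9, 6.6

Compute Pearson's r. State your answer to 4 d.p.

n = 7, Σx = 342.3, Σy = 48.5, Σx² = 20086.23, Σy² = 349.75, Σxy = 2178.29
nΣxy − ΣxΣy = 15248.03 − 16601.55 = -1353.52
nΣx² − (Σx)² = 140603.61 − 117169.29 = 23434.32; nΣy² − (Σy)² = 2448.25 − 2352.25 = 96
r = -1353.52 / √(23434.32 × 96) = -1353.52 / 1499.8982 ≈ -0.9024

-0.9024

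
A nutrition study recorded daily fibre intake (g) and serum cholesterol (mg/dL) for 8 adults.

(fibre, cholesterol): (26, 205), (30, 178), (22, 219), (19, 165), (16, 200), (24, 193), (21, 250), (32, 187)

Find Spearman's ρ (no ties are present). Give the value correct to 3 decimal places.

Rank fibre: 6, 7, 4, 2, 1, 5, 3, 8
Rank cholesterol: 6, 2, 7, 1, 5, 4, 8, 3
d = rank(fibre) − rank(cholesterol): 0, 5, -3, 1, -4, 1, -5, 5; Σd² = 102
ρ = 1 − 6Σd² / [n(n²−1)] = 1 − 6×102 / (8×63) = 1 − 612/504 ≈ -0.214

-0.214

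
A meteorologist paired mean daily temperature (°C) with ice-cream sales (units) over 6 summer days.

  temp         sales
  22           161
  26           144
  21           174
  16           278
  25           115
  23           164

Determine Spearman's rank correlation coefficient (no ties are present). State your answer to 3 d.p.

-0.886

Rank temp: 3, 6, 2, 1, 5, 4
Rank sales: 3, 2, 5, 6, 1, 4
d = rank(temp) − rank(sales): 0, 4, -3, -5, 4, 0; Σd² = 66
ρ = 1 − 6Σd² / [n(n²−1)] = 1 − 6×66 / (6×35) = 1 − 396/210 ≈ -0.886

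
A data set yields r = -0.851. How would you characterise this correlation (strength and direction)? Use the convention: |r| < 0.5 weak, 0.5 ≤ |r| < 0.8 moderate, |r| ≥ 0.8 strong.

r = -0.851 < 0 so the relationship is negative.
|r| = 0.851, which falls in the strong range.

strong negative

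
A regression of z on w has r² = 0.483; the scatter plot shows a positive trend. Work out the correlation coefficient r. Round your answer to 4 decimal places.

0.6950

|r| = √0.483 = 0.6950
The association is positive, so r = 0.6950.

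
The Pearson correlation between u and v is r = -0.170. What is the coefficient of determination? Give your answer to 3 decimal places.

0.029

r² = (-0.170)² = 0.029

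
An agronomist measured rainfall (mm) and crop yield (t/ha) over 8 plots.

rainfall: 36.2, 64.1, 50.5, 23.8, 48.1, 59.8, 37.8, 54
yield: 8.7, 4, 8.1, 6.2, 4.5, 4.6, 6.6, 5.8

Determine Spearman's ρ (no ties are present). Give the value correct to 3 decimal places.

Rank rainfall: 2, 8, 5, 1, 4, 7, 3, 6
Rank yield: 8, 1, 7, 5, 2, 3, 6, 4
d = rank(rainfall) − rank(yield): -6, 7, -2, -4, 2, 4, -3, 2; Σd² = 138
ρ = 1 − 6Σd² / [n(n²−1)] = 1 − 6×138 / (8×63) = 1 − 828/504 ≈ -0.643

-0.643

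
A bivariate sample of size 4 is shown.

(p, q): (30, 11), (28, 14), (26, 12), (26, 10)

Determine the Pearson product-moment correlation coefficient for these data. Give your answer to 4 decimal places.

n = 4, Σp = 110, Σq = 47, Σp² = 3036, Σq² = 561, Σpq = 1294
nΣpq − ΣpΣq = 5176 − 5170 = 6
nΣp² − (Σp)² = 12144 − 12100 = 44; nΣq² − (Σq)² = 2244 − 2209 = 35
r = 6 / √(44 × 35) = 6 / 39.2428 ≈ 0.1529

0.1529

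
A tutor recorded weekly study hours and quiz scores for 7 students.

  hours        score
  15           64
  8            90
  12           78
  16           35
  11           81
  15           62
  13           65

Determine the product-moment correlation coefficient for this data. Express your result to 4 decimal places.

-0.8880

n = 7, Σx = 90, Σy = 475, Σx² = 1204, Σy² = 34135, Σxy = 5842
nΣxy − ΣxΣy = 40894 − 42750 = -1856
nΣx² − (Σx)² = 8428 − 8100 = 328; nΣy² − (Σy)² = 238945 − 225625 = 13320
r = -1856 / √(328 × 13320) = -1856 / 2090.2057 ≈ -0.8880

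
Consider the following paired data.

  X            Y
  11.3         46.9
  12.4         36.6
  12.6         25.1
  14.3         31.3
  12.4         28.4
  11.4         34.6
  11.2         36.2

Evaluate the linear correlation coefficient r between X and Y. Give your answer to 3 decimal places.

-0.527

n = 7, ΣX = 85.6, ΣY = 239.1, ΣX² = 1053.86, ΣY² = 8463.03, ΣXY = 2899.7
nΣXY − ΣXΣY = 20297.9 − 20466.96 = -169.06
nΣX² − (ΣX)² = 7377.02 − 7327.36 = 49.66; nΣY² − (ΣY)² = 59241.21 − 57168.81 = 2072.4
r = -169.06 / √(49.66 × 2072.4) = -169.06 / 320.8043 ≈ -0.527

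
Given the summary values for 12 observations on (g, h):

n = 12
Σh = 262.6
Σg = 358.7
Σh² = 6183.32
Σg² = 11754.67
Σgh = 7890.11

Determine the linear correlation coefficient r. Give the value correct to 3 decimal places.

r = (nΣgh − ΣgΣh) / √[(nΣg² − (Σg)²)(nΣh² − (Σh)²)]
Numerator: 12×7890.11 − 358.7×262.6 = 486.7
Denominator: √[(141056.04 − 128665.69)(74199.84 − 68958.76)] = √[12390.35 × 5241.08] = 8058.4624
r = 486.7 / 8058.4624 ≈ 0.060

0.060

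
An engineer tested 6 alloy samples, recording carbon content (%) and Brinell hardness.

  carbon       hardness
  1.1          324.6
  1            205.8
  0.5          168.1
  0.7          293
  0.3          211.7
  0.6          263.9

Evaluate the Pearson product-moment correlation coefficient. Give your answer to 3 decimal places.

n = 6, Σx = 4.2, Σy = 1467.1, Σx² = 3.4, Σy² = 376285.51, Σxy = 1073.86
nΣxy − ΣxΣy = 6443.16 − 6161.82 = 281.34
nΣx² − (Σx)² = 20.4 − 17.64 = 2.76; nΣy² − (Σy)² = 2257713.06 − 2152382.41 = 105330.65
r = 281.34 / √(2.76 × 105330.65) = 281.34 / 539.1777 ≈ 0.522

0.522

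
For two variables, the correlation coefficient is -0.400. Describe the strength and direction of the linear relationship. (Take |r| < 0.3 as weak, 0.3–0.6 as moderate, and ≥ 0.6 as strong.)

moderate negative

r = -0.400 < 0 so the relationship is negative.
|r| = 0.400, which falls in the moderate range.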